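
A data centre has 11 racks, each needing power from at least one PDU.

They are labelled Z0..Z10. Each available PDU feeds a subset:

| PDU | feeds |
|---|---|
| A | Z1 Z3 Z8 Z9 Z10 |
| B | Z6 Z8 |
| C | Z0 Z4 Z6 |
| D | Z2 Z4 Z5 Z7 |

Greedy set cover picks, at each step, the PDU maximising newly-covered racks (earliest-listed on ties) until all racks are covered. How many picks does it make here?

Greedy: pick A (covers 5 new) → pick D (covers 4 new) → pick C (covers 2 new). Total picks: 3.

3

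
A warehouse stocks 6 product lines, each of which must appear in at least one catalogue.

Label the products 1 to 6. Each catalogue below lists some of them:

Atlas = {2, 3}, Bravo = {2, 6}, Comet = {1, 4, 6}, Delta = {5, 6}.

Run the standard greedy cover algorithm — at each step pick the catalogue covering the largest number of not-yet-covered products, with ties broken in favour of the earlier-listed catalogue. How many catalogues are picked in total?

Greedy: pick Comet (covers 3 new) → pick Atlas (covers 2 new) → pick Delta (covers 1 new). Total picks: 3.

3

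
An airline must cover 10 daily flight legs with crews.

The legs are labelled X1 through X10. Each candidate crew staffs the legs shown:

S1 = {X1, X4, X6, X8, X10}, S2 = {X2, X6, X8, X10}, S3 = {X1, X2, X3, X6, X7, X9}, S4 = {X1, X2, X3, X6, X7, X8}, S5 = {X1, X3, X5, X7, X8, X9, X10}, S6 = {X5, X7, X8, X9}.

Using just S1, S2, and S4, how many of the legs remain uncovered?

2

Union of S1, S2, S4 = {X1, X2, X3, X4, X6, X7, X8, X10}.
Not covered: X5, X9 — 2 legs.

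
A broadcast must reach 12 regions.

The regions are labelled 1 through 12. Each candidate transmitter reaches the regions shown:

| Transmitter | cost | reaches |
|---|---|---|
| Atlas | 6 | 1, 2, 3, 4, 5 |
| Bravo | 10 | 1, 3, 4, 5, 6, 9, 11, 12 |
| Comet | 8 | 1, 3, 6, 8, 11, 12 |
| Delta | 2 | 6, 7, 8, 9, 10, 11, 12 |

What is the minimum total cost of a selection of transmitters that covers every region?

8

Atlas, Delta together cover every region (Atlas ∪ Delta = {1, 2, 3, 4, 5, 6, 7, 8, 9, 10, 11, 12}); total cost 6 + 2 = 8.
No covering selection has total cost below 8.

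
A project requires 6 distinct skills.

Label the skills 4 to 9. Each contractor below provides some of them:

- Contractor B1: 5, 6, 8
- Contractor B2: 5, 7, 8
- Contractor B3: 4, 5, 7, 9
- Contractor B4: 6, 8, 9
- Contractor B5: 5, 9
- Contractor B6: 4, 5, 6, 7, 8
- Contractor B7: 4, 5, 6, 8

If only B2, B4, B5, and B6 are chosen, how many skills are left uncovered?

Union of B2, B4, B5, B6 = {4, 5, 6, 7, 8, 9} — that's every skill, so 0 are uncovered.

0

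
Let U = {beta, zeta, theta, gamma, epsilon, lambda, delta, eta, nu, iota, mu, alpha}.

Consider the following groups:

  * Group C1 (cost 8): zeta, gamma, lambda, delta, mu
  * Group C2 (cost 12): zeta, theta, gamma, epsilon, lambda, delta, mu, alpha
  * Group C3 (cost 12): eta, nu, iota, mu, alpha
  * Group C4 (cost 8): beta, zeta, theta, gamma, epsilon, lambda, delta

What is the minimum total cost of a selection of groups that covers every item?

20

C3, C4 together cover every item (C3 ∪ C4 = {beta, zeta, theta, gamma, epsilon, lambda, delta, eta, nu, iota, mu, alpha}); total cost 12 + 8 = 20.
No covering selection has total cost below 20.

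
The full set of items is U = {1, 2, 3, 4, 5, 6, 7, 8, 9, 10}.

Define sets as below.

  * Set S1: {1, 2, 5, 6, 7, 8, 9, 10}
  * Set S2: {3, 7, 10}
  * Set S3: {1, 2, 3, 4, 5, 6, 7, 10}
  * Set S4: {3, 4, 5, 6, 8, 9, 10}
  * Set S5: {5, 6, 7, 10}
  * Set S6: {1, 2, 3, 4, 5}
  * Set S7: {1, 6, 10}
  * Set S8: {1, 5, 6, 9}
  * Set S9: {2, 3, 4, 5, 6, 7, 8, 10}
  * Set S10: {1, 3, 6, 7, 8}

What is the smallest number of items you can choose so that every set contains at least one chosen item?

Take H = {3, 6}. Each listed set contains at least one of these, so H is a hitting set of size 2.
The sets S2, S8 are pairwise disjoint, so any hitting set needs a separate item for each — at least 2. Hence 2 is optimal.

2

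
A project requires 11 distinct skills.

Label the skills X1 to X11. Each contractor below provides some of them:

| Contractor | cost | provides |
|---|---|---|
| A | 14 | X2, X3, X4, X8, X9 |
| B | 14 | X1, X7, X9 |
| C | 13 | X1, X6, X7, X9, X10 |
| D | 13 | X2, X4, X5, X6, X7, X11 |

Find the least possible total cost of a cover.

40

A, C, D together cover every skill (A ∪ C ∪ D = {X1, X2, X3, X4, X5, X6, X7, X8, X9, X10, X11}); total cost 14 + 13 + 13 = 40.
No covering selection has total cost below 40.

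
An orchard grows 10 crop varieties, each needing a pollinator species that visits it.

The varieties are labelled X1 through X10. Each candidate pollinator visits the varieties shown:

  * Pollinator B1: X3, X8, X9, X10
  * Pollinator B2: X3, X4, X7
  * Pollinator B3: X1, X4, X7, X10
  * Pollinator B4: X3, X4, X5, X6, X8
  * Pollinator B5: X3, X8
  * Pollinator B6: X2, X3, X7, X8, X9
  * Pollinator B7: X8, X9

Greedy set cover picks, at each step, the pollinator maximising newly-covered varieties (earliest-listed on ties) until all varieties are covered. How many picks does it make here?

3

Greedy: pick B4 (covers 5 new) → pick B3 (covers 3 new) → pick B6 (covers 2 new). Total picks: 3.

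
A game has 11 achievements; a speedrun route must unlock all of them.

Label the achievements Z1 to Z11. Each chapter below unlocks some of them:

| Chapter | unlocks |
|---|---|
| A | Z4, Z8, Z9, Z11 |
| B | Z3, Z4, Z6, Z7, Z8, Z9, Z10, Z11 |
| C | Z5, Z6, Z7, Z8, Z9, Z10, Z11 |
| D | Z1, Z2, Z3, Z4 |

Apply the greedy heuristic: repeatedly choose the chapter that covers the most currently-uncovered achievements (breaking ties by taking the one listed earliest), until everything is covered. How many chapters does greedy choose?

3

Greedy: pick B (covers 8 new) → pick D (covers 2 new) → pick C (covers 1 new). Total picks: 3.
(The true minimum cover uses only 2 chapters, so greedy is not optimal here.)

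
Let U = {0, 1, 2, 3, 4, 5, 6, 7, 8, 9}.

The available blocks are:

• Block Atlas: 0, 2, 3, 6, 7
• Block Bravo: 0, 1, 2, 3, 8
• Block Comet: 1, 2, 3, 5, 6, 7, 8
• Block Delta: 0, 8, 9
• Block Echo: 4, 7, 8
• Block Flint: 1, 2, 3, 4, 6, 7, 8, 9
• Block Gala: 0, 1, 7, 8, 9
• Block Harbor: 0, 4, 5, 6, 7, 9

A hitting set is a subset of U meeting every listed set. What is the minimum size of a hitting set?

2

The 2 elements {7, 8} hit every block.
No single element lies in every block, so at least 2 are needed and 2 is optimal.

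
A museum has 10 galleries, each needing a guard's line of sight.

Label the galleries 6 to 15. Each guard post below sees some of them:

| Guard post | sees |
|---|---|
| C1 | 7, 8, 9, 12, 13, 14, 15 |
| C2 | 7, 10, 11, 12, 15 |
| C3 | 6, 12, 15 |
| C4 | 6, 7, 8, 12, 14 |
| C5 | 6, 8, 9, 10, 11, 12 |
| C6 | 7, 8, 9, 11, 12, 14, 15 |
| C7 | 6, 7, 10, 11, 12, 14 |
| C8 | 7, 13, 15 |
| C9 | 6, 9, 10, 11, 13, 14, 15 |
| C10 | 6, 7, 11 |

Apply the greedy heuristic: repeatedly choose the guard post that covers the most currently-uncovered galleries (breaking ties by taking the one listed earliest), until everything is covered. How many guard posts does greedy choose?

2

Greedy: pick C1 (covers 7 new) → pick C5 (covers 3 new). Total picks: 2.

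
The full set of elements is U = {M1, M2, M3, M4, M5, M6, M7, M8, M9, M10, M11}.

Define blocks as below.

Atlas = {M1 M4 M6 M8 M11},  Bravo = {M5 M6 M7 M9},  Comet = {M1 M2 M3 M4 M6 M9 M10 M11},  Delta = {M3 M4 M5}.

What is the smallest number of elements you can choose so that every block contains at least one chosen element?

Take H = {M4, M9}. Each listed block contains at least one of these, so H is a hitting set of size 2.
No single element lies in every block, so at least 2 are needed and 2 is optimal.

2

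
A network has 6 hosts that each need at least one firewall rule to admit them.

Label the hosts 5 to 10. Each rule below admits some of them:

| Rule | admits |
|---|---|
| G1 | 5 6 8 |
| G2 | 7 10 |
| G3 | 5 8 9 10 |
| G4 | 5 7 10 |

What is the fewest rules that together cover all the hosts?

3

Take {G1, G2, G3}. Their union is {5, 6, 7, 8, 9, 10}, which is all 6 hosts.
Only G1 contains 6, so G1 is forced; the remaining 3 hosts need at least 2 more rules (each remaining rule adds at most 2) — so at least 3 rules are needed, and 3 is optimal.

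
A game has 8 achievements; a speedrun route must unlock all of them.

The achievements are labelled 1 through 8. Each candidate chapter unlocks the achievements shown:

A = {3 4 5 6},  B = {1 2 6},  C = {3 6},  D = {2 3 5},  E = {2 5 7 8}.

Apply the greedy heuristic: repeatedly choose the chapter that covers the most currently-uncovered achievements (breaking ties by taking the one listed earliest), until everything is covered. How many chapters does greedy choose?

3

Greedy: pick A (covers 4 new) → pick E (covers 3 new) → pick B (covers 1 new). Total picks: 3.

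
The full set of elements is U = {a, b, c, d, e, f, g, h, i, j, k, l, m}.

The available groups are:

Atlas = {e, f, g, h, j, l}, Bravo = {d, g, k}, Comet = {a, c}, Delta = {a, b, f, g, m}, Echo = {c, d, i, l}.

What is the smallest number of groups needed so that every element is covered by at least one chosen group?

Take {Atlas, Bravo, Delta, Echo}. Their union is {a, b, c, d, e, f, g, h, i, j, k, l, m}, which is all 13 elements.
Only Atlas contains e, so Atlas is forced; the remaining 7 elements need at least 3 more groups (each remaining group adds at most 3) — so at least 4 groups are needed, and 4 is optimal.

4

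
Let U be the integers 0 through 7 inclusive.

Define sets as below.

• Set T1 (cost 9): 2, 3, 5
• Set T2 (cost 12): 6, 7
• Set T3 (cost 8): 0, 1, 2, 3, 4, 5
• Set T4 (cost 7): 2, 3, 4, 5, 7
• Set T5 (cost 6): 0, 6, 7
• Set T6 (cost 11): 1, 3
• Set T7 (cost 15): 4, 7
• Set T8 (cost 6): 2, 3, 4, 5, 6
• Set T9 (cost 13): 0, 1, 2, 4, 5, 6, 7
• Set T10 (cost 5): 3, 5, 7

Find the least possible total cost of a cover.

T3, T5 together cover every point (T3 ∪ T5 = {0, 1, 2, 3, 4, 5, 6, 7}); total cost 8 + 6 = 14.
The greedy pick T8, T5, T3 costs 20; no covering selection beats 14.

14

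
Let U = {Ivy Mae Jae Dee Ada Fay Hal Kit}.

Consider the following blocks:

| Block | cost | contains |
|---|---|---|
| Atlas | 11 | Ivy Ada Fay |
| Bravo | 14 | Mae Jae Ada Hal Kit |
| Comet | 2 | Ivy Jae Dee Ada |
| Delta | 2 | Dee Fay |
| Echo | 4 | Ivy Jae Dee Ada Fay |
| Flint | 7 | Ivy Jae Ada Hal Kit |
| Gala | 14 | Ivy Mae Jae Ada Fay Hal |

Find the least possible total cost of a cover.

Bravo, Echo together cover every element (Bravo ∪ Echo = {Ivy, Mae, Jae, Dee, Ada, Fay, Hal, Kit}); total cost 14 + 4 = 18.
The greedy pick Comet, Delta, Flint, Bravo costs 25; no covering selection beats 18.

18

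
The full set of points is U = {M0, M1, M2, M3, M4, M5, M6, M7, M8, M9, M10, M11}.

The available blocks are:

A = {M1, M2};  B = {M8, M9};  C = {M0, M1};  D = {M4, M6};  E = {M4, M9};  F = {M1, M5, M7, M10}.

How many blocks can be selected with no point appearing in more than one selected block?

A, B, D are pairwise disjoint (A={M1,M2}; B={M8,M9}; D={M4,M6}).
Every remaining block overlaps one of these, and no 4 of the listed blocks are pairwise disjoint, so 3 is the maximum.

3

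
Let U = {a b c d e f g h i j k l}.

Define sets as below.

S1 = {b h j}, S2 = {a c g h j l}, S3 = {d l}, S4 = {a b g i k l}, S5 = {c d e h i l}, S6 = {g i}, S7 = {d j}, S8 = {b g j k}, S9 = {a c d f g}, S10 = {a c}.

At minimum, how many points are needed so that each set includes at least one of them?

The 4 points {a, d, g, h} hit every set.
The sets S1, S3, S6, S10 are pairwise disjoint, so any hitting set needs a separate point for each — at least 4. Hence 4 is optimal.

4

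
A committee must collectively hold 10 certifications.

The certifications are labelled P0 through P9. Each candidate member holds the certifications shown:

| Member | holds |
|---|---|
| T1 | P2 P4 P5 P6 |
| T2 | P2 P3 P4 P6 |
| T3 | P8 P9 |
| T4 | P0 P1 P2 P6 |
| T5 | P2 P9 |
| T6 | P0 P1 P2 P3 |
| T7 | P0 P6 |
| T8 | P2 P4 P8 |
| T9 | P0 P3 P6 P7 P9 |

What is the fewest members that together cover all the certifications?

4

T1 and T3 and T4 and T9 together: T1 ∪ T3 ∪ T4 ∪ T9 = {P0, P1, P2, P3, P4, P5, P6, P7, P8, P9} — every certification is covered.
No 3 of the 9 members cover everything (all 84 combinations miss at least one certification), so 4 is optimal.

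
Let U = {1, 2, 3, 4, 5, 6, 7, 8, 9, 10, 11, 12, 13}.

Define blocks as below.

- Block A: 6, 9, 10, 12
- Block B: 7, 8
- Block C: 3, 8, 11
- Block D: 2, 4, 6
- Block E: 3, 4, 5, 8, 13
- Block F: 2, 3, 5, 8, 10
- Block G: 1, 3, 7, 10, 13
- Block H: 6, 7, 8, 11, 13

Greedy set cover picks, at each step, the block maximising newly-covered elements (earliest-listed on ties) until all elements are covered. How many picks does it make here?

5

Greedy: pick E (covers 5 new) → pick A (covers 4 new) → pick G (covers 2 new) → pick C (covers 1 new) → pick D (covers 1 new). Total picks: 5.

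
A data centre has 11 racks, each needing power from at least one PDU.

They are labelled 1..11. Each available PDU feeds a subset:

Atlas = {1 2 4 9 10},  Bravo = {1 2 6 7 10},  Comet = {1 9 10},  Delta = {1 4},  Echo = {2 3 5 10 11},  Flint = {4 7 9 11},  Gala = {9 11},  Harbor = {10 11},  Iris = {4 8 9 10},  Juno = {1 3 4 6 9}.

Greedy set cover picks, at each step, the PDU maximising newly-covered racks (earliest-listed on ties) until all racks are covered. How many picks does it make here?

4

Greedy: pick Atlas (covers 5 new) → pick Echo (covers 3 new) → pick Bravo (covers 2 new) → pick Iris (covers 1 new). Total picks: 4.
(The true minimum cover uses only 3 PDUs, so greedy is not optimal here.)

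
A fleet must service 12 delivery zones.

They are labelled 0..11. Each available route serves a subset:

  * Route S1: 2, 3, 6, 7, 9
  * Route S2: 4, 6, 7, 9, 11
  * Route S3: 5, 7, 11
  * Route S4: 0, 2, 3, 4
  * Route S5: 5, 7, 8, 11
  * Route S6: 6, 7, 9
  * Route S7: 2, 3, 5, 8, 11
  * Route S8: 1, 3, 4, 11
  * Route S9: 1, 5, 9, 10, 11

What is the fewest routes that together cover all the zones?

4

S2 and S4 and S7 and S9 together: S2 ∪ S4 ∪ S7 ∪ S9 = {0, 1, 2, 3, 4, 5, 6, 7, 8, 9, 10, 11} — every zone is covered.
No 3 of the 9 routes cover everything (all 84 combinations miss at least one zone), so 4 is optimal.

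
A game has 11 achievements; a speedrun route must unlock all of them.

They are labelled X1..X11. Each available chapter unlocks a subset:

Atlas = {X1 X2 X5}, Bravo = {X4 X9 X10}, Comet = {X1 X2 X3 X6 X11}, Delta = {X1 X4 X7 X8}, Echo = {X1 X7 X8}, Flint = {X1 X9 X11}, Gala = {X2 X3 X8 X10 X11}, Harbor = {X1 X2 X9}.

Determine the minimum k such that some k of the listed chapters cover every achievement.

4

Take {Atlas, Bravo, Comet, Echo}. Their union is {X1, X2, X3, X4, X5, X6, X7, X8, X9, X10, X11}, which is all 11 achievements.
No 3 of the 8 chapters cover everything (all 56 combinations miss at least one achievement), so 4 is optimal.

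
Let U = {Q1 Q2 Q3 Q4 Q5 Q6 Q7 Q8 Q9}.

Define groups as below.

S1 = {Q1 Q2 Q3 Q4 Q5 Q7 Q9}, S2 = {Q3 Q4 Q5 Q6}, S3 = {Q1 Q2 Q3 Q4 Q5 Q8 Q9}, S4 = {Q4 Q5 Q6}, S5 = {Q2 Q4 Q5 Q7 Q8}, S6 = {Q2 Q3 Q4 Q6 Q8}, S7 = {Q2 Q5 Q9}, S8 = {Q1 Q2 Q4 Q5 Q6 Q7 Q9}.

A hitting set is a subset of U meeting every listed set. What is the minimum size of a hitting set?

Take H = {Q2, Q6}. Each listed group contains at least one of these, so H is a hitting set of size 2.
No single element lies in every group, so at least 2 are needed and 2 is optimal.

2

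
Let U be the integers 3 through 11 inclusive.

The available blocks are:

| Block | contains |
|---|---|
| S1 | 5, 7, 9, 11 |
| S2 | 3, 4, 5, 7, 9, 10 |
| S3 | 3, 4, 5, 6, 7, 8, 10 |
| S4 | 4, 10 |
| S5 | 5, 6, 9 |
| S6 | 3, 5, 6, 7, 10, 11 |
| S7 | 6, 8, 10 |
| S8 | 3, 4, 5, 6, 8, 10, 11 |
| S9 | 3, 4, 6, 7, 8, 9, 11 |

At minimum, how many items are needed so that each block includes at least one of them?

H = {9, 10} meets every block (each contains at least one member of H), and |H| = 2.
The blocks S1, S7 are pairwise disjoint, so any hitting set needs a separate item for each — at least 2. Hence 2 is optimal.

2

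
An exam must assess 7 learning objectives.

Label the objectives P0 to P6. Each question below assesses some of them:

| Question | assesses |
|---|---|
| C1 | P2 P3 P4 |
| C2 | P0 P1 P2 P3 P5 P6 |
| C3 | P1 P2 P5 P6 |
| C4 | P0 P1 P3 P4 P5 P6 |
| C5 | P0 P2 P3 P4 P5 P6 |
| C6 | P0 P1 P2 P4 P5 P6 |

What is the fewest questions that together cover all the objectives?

C3 and C5 together: C3 ∪ C5 = {P0, P1, P2, P3, P4, P5, P6} — every objective is covered.
No single question has all 7 objectives (the largest, C2, has 6), so 2 is optimal.

2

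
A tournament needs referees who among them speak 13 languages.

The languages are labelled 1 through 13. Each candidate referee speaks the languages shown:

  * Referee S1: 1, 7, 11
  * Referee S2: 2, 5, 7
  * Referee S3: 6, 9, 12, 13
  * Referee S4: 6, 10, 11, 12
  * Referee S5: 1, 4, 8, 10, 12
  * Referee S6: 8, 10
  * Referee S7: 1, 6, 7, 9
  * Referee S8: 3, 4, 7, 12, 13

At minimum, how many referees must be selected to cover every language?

5

Take {S2, S3, S4, S5, S8}. Their union is {1, 2, 3, 4, 5, 6, 7, 8, 9, 10, 11, 12, 13}, which is all 13 languages.
No 4 of the 8 referees cover everything (all 70 combinations miss at least one language), so 5 is optimal.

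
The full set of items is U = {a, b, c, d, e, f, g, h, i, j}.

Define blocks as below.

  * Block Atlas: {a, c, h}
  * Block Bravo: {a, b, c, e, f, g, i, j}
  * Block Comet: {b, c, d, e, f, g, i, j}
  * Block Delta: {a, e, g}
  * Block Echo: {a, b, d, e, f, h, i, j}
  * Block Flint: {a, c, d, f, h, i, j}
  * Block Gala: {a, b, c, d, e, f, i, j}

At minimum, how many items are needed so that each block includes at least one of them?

2

Take T = {a, j}. Each listed block contains at least one of these, so T is a hitting set of size 2.
No single item lies in every block, so at least 2 are needed and 2 is optimal.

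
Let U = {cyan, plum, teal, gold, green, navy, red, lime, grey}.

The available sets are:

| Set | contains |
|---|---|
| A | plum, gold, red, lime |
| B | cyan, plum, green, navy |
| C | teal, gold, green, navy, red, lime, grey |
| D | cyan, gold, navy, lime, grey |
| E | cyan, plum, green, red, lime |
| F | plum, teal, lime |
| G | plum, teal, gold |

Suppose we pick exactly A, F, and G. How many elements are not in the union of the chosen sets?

4

Union of A, F, G = {plum, teal, gold, red, lime}.
Not covered: cyan, green, navy, grey — 4 elements.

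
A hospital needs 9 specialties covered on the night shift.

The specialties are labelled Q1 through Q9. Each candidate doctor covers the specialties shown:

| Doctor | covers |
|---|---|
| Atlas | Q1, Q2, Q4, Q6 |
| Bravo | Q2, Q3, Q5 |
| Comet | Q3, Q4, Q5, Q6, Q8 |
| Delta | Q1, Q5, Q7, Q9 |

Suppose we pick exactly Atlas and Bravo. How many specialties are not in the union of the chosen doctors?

Union of Atlas, Bravo = {Q1, Q2, Q3, Q4, Q5, Q6}.
Not covered: Q7, Q8, Q9 — 3 specialties.

3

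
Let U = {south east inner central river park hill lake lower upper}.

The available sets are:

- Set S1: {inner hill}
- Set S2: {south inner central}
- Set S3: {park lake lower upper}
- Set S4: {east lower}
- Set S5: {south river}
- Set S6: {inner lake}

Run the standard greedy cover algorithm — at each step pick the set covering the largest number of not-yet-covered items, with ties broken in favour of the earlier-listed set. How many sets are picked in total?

Greedy: pick S3 (covers 4 new) → pick S2 (covers 3 new) → pick S1 (covers 1 new) → pick S4 (covers 1 new) → pick S5 (covers 1 new). Total picks: 5.

5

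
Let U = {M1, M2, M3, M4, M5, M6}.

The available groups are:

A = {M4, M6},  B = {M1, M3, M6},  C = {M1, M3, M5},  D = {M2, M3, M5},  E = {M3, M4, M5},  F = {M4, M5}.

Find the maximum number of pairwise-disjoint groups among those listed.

A, C are pairwise disjoint (A={M4,M6}; C={M1,M3,M5}).
Every remaining group overlaps one of these, and no 3 of the listed groups are pairwise disjoint, so 2 is the maximum.

2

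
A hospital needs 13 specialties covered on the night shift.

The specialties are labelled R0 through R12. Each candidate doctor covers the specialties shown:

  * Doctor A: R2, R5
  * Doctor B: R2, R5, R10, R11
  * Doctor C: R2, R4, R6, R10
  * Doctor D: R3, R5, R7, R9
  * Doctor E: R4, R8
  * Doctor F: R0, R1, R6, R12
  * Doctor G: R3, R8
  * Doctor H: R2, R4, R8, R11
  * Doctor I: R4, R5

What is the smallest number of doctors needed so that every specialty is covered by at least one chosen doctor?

4

C and D and F and H together: C ∪ D ∪ F ∪ H = {R0, R1, R2, R3, R4, R5, R6, R7, R8, R9, R10, R11, R12} — every specialty is covered.
Each doctor has at most 4 specialties, and 3·4 = 12 < 13 — so at least 4 doctors are needed, and 4 is optimal.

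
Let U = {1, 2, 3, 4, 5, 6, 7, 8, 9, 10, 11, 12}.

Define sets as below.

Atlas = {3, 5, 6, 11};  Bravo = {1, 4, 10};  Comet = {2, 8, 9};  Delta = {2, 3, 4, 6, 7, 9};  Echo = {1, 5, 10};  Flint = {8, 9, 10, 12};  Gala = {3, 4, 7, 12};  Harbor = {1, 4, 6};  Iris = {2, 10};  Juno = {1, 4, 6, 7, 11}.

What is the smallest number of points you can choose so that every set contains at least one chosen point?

4

Take H = {1, 3, 9, 10}. Each listed set contains at least one of these, so H is a hitting set of size 4.
No choice of 3 points meets every set, so 4 is the minimum.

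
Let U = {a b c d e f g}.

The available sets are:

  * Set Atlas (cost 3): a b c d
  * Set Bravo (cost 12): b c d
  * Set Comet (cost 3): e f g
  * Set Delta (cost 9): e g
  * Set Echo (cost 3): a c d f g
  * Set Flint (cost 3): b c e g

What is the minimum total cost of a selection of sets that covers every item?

6

Atlas, Comet together cover every item (Atlas ∪ Comet = {a, b, c, d, e, f, g}); total cost 3 + 3 = 6.
No covering selection has total cost below 6.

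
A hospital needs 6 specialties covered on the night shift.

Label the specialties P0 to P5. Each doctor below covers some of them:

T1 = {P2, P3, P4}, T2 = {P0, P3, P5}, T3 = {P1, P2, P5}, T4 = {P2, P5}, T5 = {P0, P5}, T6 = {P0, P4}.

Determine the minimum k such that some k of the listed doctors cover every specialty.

Take {T1, T3, T5}. Their union is {P0, P1, P2, P3, P4, P5}, which is all 6 specialties.
Only T3 contains P1, so T3 is forced; the remaining 3 specialties need at least 2 more doctors (each remaining doctor adds at most 2) — so at least 3 doctors are needed, and 3 is optimal.

3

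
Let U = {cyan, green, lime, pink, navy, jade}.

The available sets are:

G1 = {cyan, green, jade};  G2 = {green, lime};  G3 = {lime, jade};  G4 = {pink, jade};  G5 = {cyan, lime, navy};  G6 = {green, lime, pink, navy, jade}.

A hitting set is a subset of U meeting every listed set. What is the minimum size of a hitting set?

2

The 2 points {lime, jade} hit every set.
The sets G2, G4 are pairwise disjoint, so any hitting set needs a separate point for each — at least 2. Hence 2 is optimal.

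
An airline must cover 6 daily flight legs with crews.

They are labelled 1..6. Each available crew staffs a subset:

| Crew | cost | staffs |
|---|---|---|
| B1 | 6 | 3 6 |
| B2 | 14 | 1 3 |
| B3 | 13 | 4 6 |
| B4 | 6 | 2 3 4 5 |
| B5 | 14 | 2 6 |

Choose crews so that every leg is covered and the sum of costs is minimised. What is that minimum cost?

B1, B2, B4 together cover every leg (B1 ∪ B2 ∪ B4 = {1, 2, 3, 4, 5, 6}); total cost 6 + 14 + 6 = 26.
No covering selection has total cost below 26.

26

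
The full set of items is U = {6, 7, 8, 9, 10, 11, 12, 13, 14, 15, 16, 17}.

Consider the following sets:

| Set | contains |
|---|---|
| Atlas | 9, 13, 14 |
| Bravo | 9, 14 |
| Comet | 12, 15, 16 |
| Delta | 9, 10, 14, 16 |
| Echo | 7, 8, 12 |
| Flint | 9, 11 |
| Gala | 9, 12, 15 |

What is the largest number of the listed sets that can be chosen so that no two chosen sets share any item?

2

Atlas, Comet are pairwise disjoint (Atlas={9,13,14}; Comet={12,15,16}).
Every remaining set overlaps one of these, and no 3 of the listed sets are pairwise disjoint, so 2 is the maximum.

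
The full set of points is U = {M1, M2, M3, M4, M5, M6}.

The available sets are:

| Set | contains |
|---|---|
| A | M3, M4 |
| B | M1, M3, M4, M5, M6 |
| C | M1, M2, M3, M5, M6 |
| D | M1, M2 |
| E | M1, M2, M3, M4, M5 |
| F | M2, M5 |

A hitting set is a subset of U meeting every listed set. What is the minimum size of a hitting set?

2

The 2 points {M2, M4} hit every set.
The sets A, F are pairwise disjoint, so any hitting set needs a separate point for each — at least 2. Hence 2 is optimal.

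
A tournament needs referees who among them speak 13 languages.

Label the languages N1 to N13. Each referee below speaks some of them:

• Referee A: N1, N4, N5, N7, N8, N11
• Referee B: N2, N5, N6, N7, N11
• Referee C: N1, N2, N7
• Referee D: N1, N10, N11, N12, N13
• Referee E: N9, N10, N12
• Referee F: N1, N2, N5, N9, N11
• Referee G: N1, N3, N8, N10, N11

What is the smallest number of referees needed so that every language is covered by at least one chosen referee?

5

Take {A, B, D, E, G}. Their union is {N1, N2, N3, N4, N5, N6, N7, N8, N9, N10, N11, N12, N13}, which is all 13 languages.
No 4 of the 7 referees cover everything (all 35 combinations miss at least one language), so 5 is optimal.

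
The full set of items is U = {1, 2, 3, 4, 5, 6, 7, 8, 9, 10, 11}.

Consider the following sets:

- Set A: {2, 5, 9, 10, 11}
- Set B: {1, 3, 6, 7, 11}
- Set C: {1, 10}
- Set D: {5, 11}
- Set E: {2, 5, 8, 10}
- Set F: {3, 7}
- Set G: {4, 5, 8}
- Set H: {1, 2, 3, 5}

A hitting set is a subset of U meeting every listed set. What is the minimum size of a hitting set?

3

T = {1, 3, 5} meets every set (each contains at least one member of T), and |T| = 3.
The sets C, F, G are pairwise disjoint, so any hitting set needs a separate item for each — at least 3. Hence 3 is optimal.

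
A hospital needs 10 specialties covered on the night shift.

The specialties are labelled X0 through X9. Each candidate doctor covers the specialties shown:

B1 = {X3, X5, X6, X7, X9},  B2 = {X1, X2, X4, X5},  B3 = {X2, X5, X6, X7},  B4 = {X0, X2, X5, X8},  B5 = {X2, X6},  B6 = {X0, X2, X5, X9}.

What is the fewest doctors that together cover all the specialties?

B1 and B2 and B4 together: B1 ∪ B2 ∪ B4 = {X0, X1, X2, X3, X4, X5, X6, X7, X8, X9} — every specialty is covered.
Only B2 contains X1, so B2 is forced; the remaining 6 specialties need at least 2 more doctors (each remaining doctor adds at most 4) — so at least 3 doctors are needed, and 3 is optimal.

3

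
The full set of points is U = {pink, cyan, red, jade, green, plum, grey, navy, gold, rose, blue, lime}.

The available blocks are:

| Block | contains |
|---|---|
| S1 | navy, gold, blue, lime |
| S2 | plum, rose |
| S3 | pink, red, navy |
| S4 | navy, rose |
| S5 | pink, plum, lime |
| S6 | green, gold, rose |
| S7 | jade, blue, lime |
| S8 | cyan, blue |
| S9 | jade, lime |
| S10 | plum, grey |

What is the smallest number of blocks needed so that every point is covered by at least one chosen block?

Take {S3, S6, S8, S9, S10}. Their union is {pink, cyan, red, jade, green, plum, grey, navy, gold, rose, blue, lime}, which is all 12 points.
Only S8 contains cyan, so S8 is forced; the remaining 10 points need at least 4 more blocks (each remaining block adds at most 3) — so at least 5 blocks are needed, and 5 is optimal.

5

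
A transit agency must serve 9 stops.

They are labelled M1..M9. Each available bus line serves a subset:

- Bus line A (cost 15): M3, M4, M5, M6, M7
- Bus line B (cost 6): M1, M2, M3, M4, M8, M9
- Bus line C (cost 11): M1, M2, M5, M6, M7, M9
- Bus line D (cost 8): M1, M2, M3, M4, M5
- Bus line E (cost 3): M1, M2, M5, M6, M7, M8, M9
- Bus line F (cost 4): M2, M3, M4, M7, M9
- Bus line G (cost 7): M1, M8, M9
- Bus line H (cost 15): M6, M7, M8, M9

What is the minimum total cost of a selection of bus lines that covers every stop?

E, F together cover every stop (E ∪ F = {M1, M2, M3, M4, M5, M6, M7, M8, M9}); total cost 3 + 4 = 7.
No covering selection has total cost below 7.

7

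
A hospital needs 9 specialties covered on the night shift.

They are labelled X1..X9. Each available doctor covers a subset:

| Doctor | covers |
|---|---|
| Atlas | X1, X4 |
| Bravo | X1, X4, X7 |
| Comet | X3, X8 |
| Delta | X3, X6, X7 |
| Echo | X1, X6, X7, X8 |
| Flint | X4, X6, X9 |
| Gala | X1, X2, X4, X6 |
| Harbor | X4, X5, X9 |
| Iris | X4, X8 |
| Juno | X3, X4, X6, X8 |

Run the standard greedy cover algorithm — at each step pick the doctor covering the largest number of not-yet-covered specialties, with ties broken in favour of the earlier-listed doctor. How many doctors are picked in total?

4

Greedy: pick Echo (covers 4 new) → pick Harbor (covers 3 new) → pick Comet (covers 1 new) → pick Gala (covers 1 new). Total picks: 4.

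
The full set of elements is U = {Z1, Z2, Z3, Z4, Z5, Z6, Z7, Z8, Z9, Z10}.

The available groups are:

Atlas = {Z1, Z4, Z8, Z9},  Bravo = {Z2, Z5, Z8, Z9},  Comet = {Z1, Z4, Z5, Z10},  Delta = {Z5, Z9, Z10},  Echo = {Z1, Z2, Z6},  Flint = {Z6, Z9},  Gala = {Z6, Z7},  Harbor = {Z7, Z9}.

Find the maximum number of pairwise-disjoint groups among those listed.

Delta, Gala are pairwise disjoint (Delta={Z5,Z9,Z10}; Gala={Z6,Z7}).
Every remaining group overlaps one of these, and no 3 of the listed groups are pairwise disjoint, so 2 is the maximum.

2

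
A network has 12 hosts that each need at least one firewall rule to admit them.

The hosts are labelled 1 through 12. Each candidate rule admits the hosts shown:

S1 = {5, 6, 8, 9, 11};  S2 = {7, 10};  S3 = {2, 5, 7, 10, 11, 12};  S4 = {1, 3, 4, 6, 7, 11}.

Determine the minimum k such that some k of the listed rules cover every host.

3

Take {S1, S3, S4}. Their union is {1, 2, 3, 4, 5, 6, 7, 8, 9, 10, 11, 12}, which is all 12 hosts.
Only S4 contains 1, so S4 is forced; the remaining 6 hosts need at least 2 more rules (each remaining rule adds at most 4) — so at least 3 rules are needed, and 3 is optimal.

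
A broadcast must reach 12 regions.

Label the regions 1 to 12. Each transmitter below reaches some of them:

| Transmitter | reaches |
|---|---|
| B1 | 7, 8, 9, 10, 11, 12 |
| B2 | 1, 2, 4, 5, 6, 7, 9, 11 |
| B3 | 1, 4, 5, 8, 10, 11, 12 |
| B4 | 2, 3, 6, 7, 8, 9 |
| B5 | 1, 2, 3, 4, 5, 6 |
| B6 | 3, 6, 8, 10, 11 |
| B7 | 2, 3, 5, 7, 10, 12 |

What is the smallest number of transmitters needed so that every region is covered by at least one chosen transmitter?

Take {B3, B4}. Their union is {1, 2, 3, 4, 5, 6, 7, 8, 9, 10, 11, 12}, which is all 12 regions.
No single transmitter has all 12 regions (the largest, B2, has 8), so 2 is optimal.

2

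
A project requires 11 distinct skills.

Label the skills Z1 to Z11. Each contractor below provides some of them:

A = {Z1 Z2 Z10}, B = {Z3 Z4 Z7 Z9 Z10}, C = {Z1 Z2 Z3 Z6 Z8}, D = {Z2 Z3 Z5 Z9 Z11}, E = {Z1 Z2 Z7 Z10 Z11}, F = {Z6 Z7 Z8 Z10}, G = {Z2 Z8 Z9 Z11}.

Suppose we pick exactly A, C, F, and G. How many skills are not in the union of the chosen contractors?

Union of A, C, F, G = {Z1, Z2, Z3, Z6, Z7, Z8, Z9, Z10, Z11}.
Not covered: Z4, Z5 — 2 skills.

2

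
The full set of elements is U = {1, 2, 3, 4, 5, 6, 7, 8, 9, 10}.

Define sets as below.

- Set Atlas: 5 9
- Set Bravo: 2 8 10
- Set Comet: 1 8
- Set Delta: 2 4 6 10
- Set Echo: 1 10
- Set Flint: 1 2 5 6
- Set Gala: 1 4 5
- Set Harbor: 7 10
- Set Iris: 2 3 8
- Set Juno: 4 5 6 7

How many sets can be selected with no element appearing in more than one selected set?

3

Atlas, Echo, Iris are pairwise disjoint (Atlas={5,9}; Echo={1,10}; Iris={2,3,8}).
Every remaining set overlaps one of these, and no 4 of the listed sets are pairwise disjoint, so 3 is the maximum.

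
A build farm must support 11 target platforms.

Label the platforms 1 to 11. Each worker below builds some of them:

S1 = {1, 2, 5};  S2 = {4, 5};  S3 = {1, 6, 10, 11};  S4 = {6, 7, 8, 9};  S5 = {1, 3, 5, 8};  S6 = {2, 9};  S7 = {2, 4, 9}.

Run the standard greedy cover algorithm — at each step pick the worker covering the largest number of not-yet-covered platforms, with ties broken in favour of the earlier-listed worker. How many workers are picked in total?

Greedy: pick S3 (covers 4 new) → pick S4 (covers 3 new) → pick S1 (covers 2 new) → pick S2 (covers 1 new) → pick S5 (covers 1 new). Total picks: 5.
(The true minimum cover uses only 4 workers, so greedy is not optimal here.)

5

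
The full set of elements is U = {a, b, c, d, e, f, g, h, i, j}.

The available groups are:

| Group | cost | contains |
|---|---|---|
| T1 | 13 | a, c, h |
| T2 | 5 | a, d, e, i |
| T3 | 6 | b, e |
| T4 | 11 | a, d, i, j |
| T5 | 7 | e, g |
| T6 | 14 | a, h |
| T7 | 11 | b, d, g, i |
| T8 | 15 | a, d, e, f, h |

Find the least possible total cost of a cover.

50

T1, T4, T7, T8 together cover every element (T1 ∪ T4 ∪ T7 ∪ T8 = {a, b, c, d, e, f, g, h, i, j}); total cost 13 + 11 + 11 + 15 = 50.
The greedy pick T2, T7, T1, T4, T8 costs 55; no covering selection beats 50.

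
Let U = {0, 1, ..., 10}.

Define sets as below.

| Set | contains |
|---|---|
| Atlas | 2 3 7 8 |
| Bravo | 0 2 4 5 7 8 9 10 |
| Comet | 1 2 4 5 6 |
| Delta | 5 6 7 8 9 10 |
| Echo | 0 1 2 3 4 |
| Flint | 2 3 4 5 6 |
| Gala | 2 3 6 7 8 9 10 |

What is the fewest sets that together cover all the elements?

Delta and Echo together: Delta ∪ Echo = {0, 1, 2, 3, 4, 5, 6, 7, 8, 9, 10} — every element is covered.
No single set has all 11 elements (the largest, Bravo, has 8), so 2 is optimal.

2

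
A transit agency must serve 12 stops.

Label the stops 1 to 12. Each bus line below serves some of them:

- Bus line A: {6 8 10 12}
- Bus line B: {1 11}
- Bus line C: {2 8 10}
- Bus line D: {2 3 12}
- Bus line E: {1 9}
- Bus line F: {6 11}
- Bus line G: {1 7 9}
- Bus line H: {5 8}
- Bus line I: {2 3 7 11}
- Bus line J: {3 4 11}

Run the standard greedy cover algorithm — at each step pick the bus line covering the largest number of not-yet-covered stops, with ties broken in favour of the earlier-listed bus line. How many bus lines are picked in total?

5

Greedy: pick A (covers 4 new) → pick I (covers 4 new) → pick E (covers 2 new) → pick H (covers 1 new) → pick J (covers 1 new). Total picks: 5.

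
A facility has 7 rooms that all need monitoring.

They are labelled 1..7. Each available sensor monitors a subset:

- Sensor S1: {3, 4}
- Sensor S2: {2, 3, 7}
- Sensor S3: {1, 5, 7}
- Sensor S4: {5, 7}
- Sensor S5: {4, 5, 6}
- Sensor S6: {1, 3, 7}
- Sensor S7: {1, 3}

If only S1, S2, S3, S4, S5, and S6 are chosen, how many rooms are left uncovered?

0

Union of S1, S2, S3, S4, S5, S6 = {1, 2, 3, 4, 5, 6, 7} — that's every room, so 0 are uncovered.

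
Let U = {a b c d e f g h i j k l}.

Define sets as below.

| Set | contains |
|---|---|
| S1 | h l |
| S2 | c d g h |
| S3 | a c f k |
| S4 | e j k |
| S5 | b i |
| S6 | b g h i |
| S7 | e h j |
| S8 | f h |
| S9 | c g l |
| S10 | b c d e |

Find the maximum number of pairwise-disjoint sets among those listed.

S4, S5, S8, S9 are pairwise disjoint (S4={e,j,k}; S5={b,i}; S8={f,h}; S9={c,g,l}).
Every remaining set overlaps one of these, and no 5 of the listed sets are pairwise disjoint, so 4 is the maximum.

4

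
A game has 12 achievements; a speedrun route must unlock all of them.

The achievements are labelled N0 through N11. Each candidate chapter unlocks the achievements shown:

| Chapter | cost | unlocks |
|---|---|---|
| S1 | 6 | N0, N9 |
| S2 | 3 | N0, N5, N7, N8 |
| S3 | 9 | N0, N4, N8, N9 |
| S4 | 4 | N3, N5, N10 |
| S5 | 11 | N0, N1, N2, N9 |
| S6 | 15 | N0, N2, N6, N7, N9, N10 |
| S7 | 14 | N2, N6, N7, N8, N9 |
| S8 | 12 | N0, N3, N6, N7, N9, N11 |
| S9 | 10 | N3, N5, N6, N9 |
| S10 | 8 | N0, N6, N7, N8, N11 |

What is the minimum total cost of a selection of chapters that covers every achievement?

S3, S4, S5, S10 together cover every achievement (S3 ∪ S4 ∪ S5 ∪ S10 = {N0, N1, N2, N3, N4, N5, N6, N7, N8, N9, N10, N11}); total cost 9 + 4 + 11 + 8 = 32.
The greedy pick S2, S4, S5, S10, S3 costs 35; no covering selection beats 32.

32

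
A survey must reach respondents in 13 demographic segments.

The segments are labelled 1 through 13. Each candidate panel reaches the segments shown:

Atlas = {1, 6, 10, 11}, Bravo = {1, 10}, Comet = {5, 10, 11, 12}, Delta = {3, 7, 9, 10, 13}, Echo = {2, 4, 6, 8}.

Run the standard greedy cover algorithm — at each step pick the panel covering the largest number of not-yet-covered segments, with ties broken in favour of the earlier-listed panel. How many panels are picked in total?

4

Greedy: pick Delta (covers 5 new) → pick Echo (covers 4 new) → pick Comet (covers 3 new) → pick Atlas (covers 1 new). Total picks: 4.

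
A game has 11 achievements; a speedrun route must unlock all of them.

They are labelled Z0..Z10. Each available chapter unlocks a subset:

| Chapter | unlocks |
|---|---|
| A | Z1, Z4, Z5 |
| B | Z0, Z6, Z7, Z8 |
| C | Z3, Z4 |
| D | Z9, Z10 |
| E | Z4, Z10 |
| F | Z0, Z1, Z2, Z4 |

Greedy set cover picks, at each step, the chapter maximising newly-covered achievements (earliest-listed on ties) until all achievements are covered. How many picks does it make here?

Greedy: pick B (covers 4 new) → pick A (covers 3 new) → pick D (covers 2 new) → pick C (covers 1 new) → pick F (covers 1 new). Total picks: 5.

5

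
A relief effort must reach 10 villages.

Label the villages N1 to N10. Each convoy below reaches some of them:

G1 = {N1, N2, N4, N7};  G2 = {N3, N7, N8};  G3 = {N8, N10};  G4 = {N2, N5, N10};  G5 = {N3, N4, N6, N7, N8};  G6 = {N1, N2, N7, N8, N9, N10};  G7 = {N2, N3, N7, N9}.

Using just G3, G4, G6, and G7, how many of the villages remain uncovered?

2

Union of G3, G4, G6, G7 = {N1, N2, N3, N5, N7, N8, N9, N10}.
Not covered: N4, N6 — 2 villages.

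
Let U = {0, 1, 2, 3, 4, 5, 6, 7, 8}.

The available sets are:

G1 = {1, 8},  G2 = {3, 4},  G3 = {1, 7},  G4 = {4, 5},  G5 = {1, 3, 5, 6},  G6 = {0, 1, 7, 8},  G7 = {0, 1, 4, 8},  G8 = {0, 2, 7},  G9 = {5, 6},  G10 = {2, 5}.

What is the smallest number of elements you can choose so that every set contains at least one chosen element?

4

Take H = {1, 4, 5, 7}. Each listed set contains at least one of these, so H is a hitting set of size 4.
The sets G1, G2, G8, G9 are pairwise disjoint, so any hitting set needs a separate element for each — at least 4. Hence 4 is optimal.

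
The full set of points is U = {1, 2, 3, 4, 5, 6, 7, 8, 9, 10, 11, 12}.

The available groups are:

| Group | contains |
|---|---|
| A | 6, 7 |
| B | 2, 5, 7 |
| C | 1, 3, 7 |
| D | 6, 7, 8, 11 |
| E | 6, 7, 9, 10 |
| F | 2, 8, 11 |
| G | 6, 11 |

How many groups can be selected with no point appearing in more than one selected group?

A, F are pairwise disjoint (A={6,7}; F={2,8,11}).
Every remaining group overlaps one of these, and no 3 of the listed groups are pairwise disjoint, so 2 is the maximum.

2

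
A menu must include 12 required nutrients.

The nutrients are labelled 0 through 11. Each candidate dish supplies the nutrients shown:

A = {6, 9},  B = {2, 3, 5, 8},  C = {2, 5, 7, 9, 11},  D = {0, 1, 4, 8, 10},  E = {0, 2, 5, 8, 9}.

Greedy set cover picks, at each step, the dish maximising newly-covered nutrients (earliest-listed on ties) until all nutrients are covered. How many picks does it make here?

4

Greedy: pick C (covers 5 new) → pick D (covers 5 new) → pick A (covers 1 new) → pick B (covers 1 new). Total picks: 4.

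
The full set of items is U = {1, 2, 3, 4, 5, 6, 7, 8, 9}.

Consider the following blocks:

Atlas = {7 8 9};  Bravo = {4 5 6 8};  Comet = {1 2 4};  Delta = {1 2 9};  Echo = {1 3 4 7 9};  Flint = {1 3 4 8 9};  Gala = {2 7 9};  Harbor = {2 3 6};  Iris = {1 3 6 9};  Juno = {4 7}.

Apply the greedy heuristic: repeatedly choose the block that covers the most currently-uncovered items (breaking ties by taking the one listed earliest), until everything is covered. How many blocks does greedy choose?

3

Greedy: pick Echo (covers 5 new) → pick Bravo (covers 3 new) → pick Comet (covers 1 new). Total picks: 3.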